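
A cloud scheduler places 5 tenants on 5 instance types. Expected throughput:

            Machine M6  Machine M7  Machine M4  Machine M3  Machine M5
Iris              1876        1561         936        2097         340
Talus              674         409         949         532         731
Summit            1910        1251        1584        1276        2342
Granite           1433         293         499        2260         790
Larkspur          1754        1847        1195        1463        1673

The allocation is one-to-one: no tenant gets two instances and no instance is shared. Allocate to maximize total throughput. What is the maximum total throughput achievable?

This is a one-to-one assignment (maximum-weight bipartite matching).
Optimal: Iris→Machine M6 (1876 ops/s), Talus→Machine M4 (949 ops/s), Summit→Machine M5 (2342 ops/s), Granite→Machine M3 (2260 ops/s), Larkspur→Machine M7 (1847 ops/s) — total 1876+949+2342+2260+1847 = 9274 ops/s.
Column-greedy (each instance in turn goes to its best remaining tenant) gives 7306 ops/s, worse by 1968.
Next-best assignment: Iris→Machine M7, Talus→Machine M4, Summit→Machine M5, Granite→Machine M3, Larkspur→Machine M6 = 8866 ops/s.

Maximum total: 9274 ops/s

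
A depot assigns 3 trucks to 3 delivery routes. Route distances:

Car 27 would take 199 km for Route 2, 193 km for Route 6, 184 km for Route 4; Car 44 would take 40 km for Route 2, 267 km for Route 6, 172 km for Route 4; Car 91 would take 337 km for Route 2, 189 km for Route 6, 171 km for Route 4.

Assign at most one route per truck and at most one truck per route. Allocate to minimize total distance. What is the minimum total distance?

This is the linear assignment problem.
Optimal: Car 27→Route 6 (193 km), Car 44→Route 2 (40 km), Car 91→Route 4 (171 km) — total 193+40+171 = 404 km.
Column-greedy (each route in turn goes to its cheapest remaining truck) gives 413 km, worse by 9.
Next-best assignment: Car 27→Route 4, Car 44→Route 2, Car 91→Route 6 = 413 km.

Minimum total: 404 km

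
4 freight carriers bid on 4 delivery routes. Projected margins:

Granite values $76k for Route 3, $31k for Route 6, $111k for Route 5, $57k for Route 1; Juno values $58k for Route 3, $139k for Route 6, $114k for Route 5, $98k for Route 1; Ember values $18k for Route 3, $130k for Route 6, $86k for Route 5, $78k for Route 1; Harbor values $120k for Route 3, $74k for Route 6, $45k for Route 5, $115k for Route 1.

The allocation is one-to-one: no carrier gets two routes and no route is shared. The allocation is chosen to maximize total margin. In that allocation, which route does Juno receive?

This is a one-to-one assignment (maximum-weight bipartite matching).
Optimal: Granite→Route 5 ($111k), Juno→Route 1 ($98k), Ember→Route 6 ($130k), Harbor→Route 3 ($120k) — total 111+98+130+120 = $459k.
Column-greedy (each route in turn goes to its best remaining carrier) gives $448k, worse by 11.
Swapping Ember↔Harbor (Ember→Route 3 $18k, Harbor→Route 6 $74k) loses 158.
Juno's own top route is Route 6 ($139k), but forcing Juno→Route 6 and reassigning the rest optimally gives only $448k — worse by 11.

Juno receives Route 1.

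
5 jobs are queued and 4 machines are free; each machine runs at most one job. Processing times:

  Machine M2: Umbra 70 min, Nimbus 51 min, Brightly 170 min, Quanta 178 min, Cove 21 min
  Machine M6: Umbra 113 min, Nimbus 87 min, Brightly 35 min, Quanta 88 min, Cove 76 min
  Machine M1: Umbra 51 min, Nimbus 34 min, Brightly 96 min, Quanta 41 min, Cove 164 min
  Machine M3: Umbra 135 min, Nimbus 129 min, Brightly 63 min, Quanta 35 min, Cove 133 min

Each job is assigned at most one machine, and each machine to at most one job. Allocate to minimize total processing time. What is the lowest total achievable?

Min total: 125 min

This is a one-to-one assignment (minimum-cost bipartite matching).
Optimal: Cove→Machine M2 (21 min), Brightly→Machine M6 (35 min), Nimbus→Machine M1 (34 min), Quanta→Machine M3 (35 min) — total 21+35+34+35 = 125 min.
Row-greedy (each job in turn takes its cheapest remaining machine) gives 172 min, worse by 47.
Swapping Brightly↔Quanta (Brightly→Machine M3 63 min, Quanta→Machine M6 88 min) adds 81.
Every other assignment is strictly worse.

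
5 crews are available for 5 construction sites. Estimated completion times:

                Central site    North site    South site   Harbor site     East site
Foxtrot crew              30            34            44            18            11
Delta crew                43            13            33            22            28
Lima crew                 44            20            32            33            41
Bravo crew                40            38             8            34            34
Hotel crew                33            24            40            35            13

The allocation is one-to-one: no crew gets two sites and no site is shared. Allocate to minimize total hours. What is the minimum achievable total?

This is a one-to-one assignment (minimum-cost bipartite matching).
Optimal: Foxtrot crew→Central site (30 hours), Delta crew→Harbor site (22 hours), Lima crew→North site (20 hours), Bravo crew→South site (8 hours), Hotel crew→East site (13 hours) — total 30+22+20+8+13 = 93 hours.
Row-greedy (each crew in turn takes its cheapest remaining site) gives 123 hours, worse by 30.
Next-best assignment: Foxtrot crew→East site, Delta crew→Harbor site, Lima crew→North site, Bravo crew→South site, Hotel crew→Central site = 94 hours.

Minimum total: 93 hours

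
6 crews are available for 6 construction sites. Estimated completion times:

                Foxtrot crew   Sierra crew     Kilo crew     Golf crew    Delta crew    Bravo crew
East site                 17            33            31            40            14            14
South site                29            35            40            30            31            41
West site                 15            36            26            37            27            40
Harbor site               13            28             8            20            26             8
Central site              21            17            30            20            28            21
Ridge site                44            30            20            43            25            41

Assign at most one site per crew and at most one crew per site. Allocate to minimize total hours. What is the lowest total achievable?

Minimum total: 104 hours

This is the linear assignment problem.
Optimal: Foxtrot crew→West site (15 hours), Sierra crew→Central site (17 hours), Kilo crew→Ridge site (20 hours), Golf crew→South site (30 hours), Delta crew→East site (14 hours), Bravo crew→Harbor site (8 hours) — total 15+17+20+30+14+8 = 104 hours.
Min-entry greedy (repeatedly take the single cheapest remaining cell) gives 125 hours, worse by 21.
Swapping Bravo crew↔Golf crew (Bravo crew→South site 41 hours, Golf crew→Harbor site 20 hours) adds 23.
No other one-to-one assignment undercuts 104 hours.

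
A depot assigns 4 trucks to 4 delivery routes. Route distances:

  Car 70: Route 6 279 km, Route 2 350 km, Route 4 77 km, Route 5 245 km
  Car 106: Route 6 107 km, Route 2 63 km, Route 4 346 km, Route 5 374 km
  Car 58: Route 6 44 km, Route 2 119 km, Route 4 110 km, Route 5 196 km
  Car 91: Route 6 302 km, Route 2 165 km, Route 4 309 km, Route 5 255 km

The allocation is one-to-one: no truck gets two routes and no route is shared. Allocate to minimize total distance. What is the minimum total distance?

Optimal: Car 70→Route 4 (77 km), Car 106→Route 2 (63 km), Car 58→Route 6 (44 km), Car 91→Route 5 (255 km) — total 77+63+44+255 = 439 km.

Min total: 439 km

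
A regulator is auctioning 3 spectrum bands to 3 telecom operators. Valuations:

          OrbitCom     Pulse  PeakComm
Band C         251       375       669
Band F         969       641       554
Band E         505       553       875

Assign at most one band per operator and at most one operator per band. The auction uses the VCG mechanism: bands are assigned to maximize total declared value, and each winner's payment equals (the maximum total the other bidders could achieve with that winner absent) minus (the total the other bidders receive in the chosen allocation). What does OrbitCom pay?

Efficient allocation: OrbitCom→Band F ($969M), Pulse→Band C ($375M), PeakComm→Band E ($875M); total welfare W = $2219M.
OrbitCom receives Band F at value $969M, so the others get W − 969 = $1250M.
Without OrbitCom: best allocation of the remaining 2 bidders over all 3 bands is Pulse→Band F ($641M), PeakComm→Band E ($875M), total $1516M.
VCG payment = (others' best without OrbitCom) − (others' welfare with OrbitCom) = 1516 − 1250 = $266M.

OrbitCom pays $266M.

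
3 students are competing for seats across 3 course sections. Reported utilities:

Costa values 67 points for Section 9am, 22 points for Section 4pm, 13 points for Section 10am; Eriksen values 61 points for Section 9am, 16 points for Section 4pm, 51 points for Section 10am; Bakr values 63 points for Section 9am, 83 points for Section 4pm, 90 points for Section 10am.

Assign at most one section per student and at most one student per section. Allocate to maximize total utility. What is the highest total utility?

Max total: 201 points

This is the linear assignment problem.
Optimal: Costa→Section 9am (67 points), Eriksen→Section 10am (51 points), Bakr→Section 4pm (83 points) — total 67+51+83 = 201 points.
Max-entry greedy (repeatedly take the single best remaining cell) gives 173 points, worse by 28.
Next-best assignment: Costa→Section 9am, Eriksen→Section 4pm, Bakr→Section 10am = 173 points.
Checked against all permutations: 201 points is optimal.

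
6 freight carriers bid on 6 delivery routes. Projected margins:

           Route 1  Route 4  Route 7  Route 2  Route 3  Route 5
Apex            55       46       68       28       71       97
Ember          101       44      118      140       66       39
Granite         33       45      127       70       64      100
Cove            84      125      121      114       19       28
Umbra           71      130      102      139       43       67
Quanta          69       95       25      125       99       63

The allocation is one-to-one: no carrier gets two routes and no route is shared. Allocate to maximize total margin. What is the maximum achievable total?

Maximum total: $688k

Optimal: Apex→Route 5 ($97k), Ember→Route 1 ($101k), Granite→Route 7 ($127k), Cove→Route 4 ($125k), Umbra→Route 2 ($139k), Quanta→Route 3 ($99k) — total 97+101+127+125+139+99 = $688k.
Column-greedy (each route in turn goes to its best remaining carrier) gives $582k, worse by 106.
Next-best assignment: Apex→Route 5, Ember→Route 2, Granite→Route 7, Cove→Route 1, Umbra→Route 4, Quanta→Route 3 = $677k.
Swapping Quanta↔Apex (Quanta→Route 5 $63k, Apex→Route 3 $71k) loses 62.
Every other assignment is strictly worse.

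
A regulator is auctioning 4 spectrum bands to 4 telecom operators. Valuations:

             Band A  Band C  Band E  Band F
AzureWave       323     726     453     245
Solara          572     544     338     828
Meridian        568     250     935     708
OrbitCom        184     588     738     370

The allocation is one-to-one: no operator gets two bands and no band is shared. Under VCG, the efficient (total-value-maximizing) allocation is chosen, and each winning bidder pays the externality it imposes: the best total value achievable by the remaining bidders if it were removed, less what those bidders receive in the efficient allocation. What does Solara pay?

Solara pays $140M.

Efficient allocation: AzureWave→Band C ($726M), Solara→Band F ($828M), Meridian→Band A ($568M), OrbitCom→Band E ($738M); total welfare W = $2860M.
Solara receives Band F at value $828M, so the others get W − 828 = $2032M.
Without Solara: best allocation of the remaining 3 bidders over all 4 bands is AzureWave→Band C ($726M), Meridian→Band F ($708M), OrbitCom→Band E ($738M), total $2172M.
VCG payment = (others' best without Solara) − (others' welfare with Solara) = 2172 − 2032 = $140M.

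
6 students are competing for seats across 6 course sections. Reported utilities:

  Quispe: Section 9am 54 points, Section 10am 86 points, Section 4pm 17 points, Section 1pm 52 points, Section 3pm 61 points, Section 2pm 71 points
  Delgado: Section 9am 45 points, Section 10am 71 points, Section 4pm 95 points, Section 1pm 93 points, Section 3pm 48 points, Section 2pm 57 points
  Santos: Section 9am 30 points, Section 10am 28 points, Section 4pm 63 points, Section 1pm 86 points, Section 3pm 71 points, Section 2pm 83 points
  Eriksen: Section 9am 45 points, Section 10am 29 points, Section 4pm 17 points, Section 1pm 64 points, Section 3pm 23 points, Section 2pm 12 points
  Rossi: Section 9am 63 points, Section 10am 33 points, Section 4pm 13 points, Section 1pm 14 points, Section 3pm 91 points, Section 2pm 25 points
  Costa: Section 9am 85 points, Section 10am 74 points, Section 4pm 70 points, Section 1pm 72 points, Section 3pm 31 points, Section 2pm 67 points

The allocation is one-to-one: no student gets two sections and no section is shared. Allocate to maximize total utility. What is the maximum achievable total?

Maximum total: 504 points

Optimal: Quispe→Section 10am (86 points), Delgado→Section 4pm (95 points), Santos→Section 2pm (83 points), Eriksen→Section 1pm (64 points), Rossi→Section 3pm (91 points), Costa→Section 9am (85 points) — total 86+95+83+64+91+85 = 504 points.
Column-greedy (each section in turn goes to its best remaining student) gives 455 points, worse by 49.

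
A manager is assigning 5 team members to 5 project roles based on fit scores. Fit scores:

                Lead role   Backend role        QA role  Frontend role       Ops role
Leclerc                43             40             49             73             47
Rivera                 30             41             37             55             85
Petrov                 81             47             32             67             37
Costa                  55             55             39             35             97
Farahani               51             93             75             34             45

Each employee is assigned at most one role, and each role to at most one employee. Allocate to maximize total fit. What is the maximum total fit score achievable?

Maximum total: 381 pts

This is a one-to-one assignment (maximum-weight bipartite matching).
Optimal: Leclerc→Frontend role (73 pts), Rivera→QA role (37 pts), Petrov→Lead role (81 pts), Costa→Ops role (97 pts), Farahani→Backend role (93 pts) — total 73+37+81+97+93 = 381 pts.
Column-greedy (each role in turn goes to its best remaining employee) gives 375 pts, worse by 6.
Swapping Leclerc↔Costa (Leclerc→Ops role 47 pts, Costa→Frontend role 35 pts) loses 88.
Every other assignment is strictly worse.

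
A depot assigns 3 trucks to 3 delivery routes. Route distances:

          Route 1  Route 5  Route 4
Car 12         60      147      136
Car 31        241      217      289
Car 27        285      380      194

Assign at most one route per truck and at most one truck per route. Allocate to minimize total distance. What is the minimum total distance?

Minimum total: 471 km

Optimal: Car 12→Route 1 (60 km), Car 31→Route 5 (217 km), Car 27→Route 4 (194 km) — total 60+217+194 = 471 km.
Swapping Car 12↔Car 31 (Car 12→Route 5 147 km, Car 31→Route 1 241 km) adds 111.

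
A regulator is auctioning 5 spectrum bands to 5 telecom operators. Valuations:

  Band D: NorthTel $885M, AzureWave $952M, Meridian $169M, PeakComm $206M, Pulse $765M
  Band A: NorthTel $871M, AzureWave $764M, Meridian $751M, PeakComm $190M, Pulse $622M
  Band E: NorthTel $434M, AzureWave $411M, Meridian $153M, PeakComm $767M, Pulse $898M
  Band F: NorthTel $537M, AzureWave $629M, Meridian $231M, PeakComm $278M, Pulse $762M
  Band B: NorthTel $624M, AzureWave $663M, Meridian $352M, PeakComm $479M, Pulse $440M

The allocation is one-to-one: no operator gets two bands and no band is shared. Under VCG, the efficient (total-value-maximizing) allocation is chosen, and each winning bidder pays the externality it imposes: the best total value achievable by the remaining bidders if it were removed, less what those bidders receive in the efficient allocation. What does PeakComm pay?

PeakComm pays $136M.

Efficient allocation: NorthTel→Band B ($624M), AzureWave→Band D ($952M), Meridian→Band A ($751M), PeakComm→Band E ($767M), Pulse→Band F ($762M); total welfare W = $3856M.
PeakComm receives Band E at value $767M, so the others get W − 767 = $3089M.
Without PeakComm: best allocation of the remaining 4 bidders over all 5 bands is NorthTel→Band B ($624M), AzureWave→Band D ($952M), Meridian→Band A ($751M), Pulse→Band E ($898M), total $3225M.
VCG payment = (others' best without PeakComm) − (others' welfare with PeakComm) = 3225 − 3089 = $136M.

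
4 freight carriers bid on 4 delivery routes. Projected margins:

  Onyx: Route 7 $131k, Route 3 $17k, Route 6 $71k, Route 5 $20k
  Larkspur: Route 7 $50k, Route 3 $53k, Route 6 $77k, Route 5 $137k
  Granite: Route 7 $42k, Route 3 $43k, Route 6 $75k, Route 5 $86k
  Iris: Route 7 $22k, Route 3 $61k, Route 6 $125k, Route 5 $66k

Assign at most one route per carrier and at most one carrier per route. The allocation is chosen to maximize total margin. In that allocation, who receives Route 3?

Optimal: Onyx→Route 7 ($131k), Larkspur→Route 5 ($137k), Granite→Route 3 ($43k), Iris→Route 6 ($125k) — total 131+137+43+125 = $436k.
Column-greedy (each route in turn goes to its best remaining carrier) gives $355k, worse by 81.
Next-best assignment: Onyx→Route 7, Larkspur→Route 5, Granite→Route 6, Iris→Route 3 = $404k.
Granite's own top route is Route 5 ($86k), but forcing Granite→Route 5 and reassigning the rest optimally gives only $395k — worse by 41.

Granite receives Route 3.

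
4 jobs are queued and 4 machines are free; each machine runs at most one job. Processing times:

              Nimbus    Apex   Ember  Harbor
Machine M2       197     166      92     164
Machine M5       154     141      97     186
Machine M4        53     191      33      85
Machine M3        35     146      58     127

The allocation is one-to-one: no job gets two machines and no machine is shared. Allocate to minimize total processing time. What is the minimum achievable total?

Optimal: Nimbus→Machine M3 (35 min), Apex→Machine M5 (141 min), Ember→Machine M2 (92 min), Harbor→Machine M4 (85 min) — total 35+141+92+85 = 353 min.
Row-greedy (each job in turn takes its cheapest remaining machine) gives 373 min, worse by 20.
Next-best assignment: Nimbus→Machine M3, Apex→Machine M5, Ember→Machine M4, Harbor→Machine M2 = 373 min.
No other one-to-one assignment undercuts 353 min.

Minimum total: 353 min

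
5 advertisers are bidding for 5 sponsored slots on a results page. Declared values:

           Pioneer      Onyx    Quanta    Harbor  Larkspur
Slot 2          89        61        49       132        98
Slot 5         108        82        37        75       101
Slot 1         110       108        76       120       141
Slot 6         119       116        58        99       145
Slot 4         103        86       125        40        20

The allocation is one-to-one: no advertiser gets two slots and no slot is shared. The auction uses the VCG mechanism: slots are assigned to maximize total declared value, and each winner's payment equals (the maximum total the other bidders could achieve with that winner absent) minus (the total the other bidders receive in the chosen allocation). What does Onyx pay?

Efficient allocation: Pioneer→Slot 5 ($108), Onyx→Slot 6 ($116), Quanta→Slot 4 ($125), Harbor→Slot 2 ($132), Larkspur→Slot 1 ($141); total welfare W = $622.
Onyx receives Slot 6 at value $116, so the others get W − 116 = $506.
Without Onyx: best allocation of the remaining 4 bidders over all 5 slots is Pioneer→Slot 6 ($119), Quanta→Slot 4 ($125), Harbor→Slot 2 ($132), Larkspur→Slot 1 ($141), total $517.
VCG payment = (others' best without Onyx) − (others' welfare with Onyx) = 517 − 506 = $11.

Onyx pays $11.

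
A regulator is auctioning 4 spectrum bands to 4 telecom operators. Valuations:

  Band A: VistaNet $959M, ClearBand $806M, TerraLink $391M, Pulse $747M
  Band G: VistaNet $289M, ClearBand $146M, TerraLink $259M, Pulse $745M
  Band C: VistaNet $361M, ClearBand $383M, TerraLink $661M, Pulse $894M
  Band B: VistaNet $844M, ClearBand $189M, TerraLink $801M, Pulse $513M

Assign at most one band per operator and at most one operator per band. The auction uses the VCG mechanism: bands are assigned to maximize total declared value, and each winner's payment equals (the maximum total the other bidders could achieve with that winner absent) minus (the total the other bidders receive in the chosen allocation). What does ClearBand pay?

ClearBand pays $404M.

Efficient allocation: VistaNet→Band B ($844M), ClearBand→Band A ($806M), TerraLink→Band C ($661M), Pulse→Band G ($745M); total welfare W = $3056M.
ClearBand receives Band A at value $806M, so the others get W − 806 = $2250M.
Without ClearBand: best allocation of the remaining 3 bidders over all 4 bands is VistaNet→Band A ($959M), TerraLink→Band B ($801M), Pulse→Band C ($894M), total $2654M.
VCG payment = (others' best without ClearBand) − (others' welfare with ClearBand) = 2654 − 2250 = $404M.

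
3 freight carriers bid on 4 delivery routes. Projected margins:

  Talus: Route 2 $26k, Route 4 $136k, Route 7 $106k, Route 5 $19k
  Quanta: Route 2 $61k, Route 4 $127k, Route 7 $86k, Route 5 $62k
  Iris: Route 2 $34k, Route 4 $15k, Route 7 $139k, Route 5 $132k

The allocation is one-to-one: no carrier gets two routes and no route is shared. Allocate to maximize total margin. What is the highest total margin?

Max total: $365k

This is a one-to-one assignment (maximum-weight bipartite matching).
Optimal: Talus→Route 7 ($106k), Quanta→Route 4 ($127k), Iris→Route 5 ($132k) — total 106+127+132 = $365k.
Column-greedy (each route in turn goes to its best remaining carrier) gives $336k, worse by 29.
Every other assignment is strictly worse.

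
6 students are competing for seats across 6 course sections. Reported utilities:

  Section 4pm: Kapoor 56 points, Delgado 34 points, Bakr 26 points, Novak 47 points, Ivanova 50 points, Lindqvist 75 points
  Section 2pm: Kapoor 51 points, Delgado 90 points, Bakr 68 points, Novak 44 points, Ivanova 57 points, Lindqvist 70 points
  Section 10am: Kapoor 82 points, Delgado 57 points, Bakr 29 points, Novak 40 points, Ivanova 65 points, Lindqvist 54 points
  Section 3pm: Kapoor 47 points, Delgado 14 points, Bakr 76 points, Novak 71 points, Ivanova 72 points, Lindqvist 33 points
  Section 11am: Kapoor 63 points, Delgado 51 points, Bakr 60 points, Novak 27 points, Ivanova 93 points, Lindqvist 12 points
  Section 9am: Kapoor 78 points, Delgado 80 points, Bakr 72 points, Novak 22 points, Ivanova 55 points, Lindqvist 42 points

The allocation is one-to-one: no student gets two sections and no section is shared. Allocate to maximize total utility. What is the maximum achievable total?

Optimal: Kapoor→Section 10am (82 points), Delgado→Section 2pm (90 points), Bakr→Section 9am (72 points), Novak→Section 3pm (71 points), Ivanova→Section 11am (93 points), Lindqvist→Section 4pm (75 points) — total 82+90+72+71+93+75 = 483 points.
Next-best assignment: Kapoor→Section 10am, Delgado→Section 9am, Bakr→Section 2pm, Novak→Section 3pm, Ivanova→Section 11am, Lindqvist→Section 4pm = 469 points.
Swapping Delgado↔Bakr (Delgado→Section 9am 80 points, Bakr→Section 2pm 68 points) loses 14.

Max total: 483 points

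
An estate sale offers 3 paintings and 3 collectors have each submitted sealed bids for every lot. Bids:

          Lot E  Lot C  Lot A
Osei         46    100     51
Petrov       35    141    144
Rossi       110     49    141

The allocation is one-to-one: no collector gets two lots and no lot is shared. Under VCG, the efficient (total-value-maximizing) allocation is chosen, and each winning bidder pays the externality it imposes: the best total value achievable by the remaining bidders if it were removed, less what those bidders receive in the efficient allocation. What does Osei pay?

Efficient allocation: Osei→Lot C ($100), Petrov→Lot A ($144), Rossi→Lot E ($110); total welfare W = $354.
Osei receives Lot C at value $100, so the others get W − 100 = $254.
Without Osei: best allocation of the remaining 2 bidders over all 3 lots is Petrov→Lot C ($141), Rossi→Lot A ($141), total $282.
VCG payment = (others' best without Osei) − (others' welfare with Osei) = 282 − 254 = $28.

Osei pays $28.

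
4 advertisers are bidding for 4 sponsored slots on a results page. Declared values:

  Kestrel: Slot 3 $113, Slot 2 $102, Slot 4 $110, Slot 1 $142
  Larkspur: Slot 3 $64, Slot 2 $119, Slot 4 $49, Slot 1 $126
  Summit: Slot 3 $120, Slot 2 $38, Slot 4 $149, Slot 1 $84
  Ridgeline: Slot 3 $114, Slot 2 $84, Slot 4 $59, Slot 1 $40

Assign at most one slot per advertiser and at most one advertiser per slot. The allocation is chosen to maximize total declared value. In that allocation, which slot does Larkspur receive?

Larkspur receives Slot 2.

Optimal: Kestrel→Slot 1 ($142), Larkspur→Slot 2 ($119), Summit→Slot 4 ($149), Ridgeline→Slot 3 ($114) — total 142+119+149+114 = $524.
Column-greedy (each slot in turn goes to its best remaining advertiser) gives $389, worse by 135.
Swapping Summit↔Larkspur (Summit→Slot 2 $38, Larkspur→Slot 4 $49) loses 181.
Larkspur's own top slot is Slot 1 ($126), but forcing Larkspur→Slot 1 and reassigning the rest optimally gives only $491 — worse by 33.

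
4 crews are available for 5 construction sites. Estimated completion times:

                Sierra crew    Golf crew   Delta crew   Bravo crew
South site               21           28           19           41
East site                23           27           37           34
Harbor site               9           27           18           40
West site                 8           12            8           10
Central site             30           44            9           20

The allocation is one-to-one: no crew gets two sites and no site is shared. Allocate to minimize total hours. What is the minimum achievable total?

Optimal: Sierra crew→Harbor site (9 hours), Golf crew→East site (27 hours), Delta crew→Central site (9 hours), Bravo crew→West site (10 hours) — total 9+27+9+10 = 55 hours.
Min-entry greedy (repeatedly take the single cheapest remaining cell) gives 84 hours, worse by 29.
Swapping Golf crew↔Bravo crew (Golf crew→West site 12 hours, Bravo crew→East site 34 hours) adds 9.

Minimum total: 55 hours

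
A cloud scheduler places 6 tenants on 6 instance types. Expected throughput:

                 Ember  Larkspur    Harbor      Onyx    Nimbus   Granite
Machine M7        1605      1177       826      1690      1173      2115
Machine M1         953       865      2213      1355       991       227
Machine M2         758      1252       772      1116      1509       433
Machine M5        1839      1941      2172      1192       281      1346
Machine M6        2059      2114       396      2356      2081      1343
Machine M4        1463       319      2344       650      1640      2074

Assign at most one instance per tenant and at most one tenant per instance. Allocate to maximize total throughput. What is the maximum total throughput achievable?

Maximum total: 11698 ops/s

Optimal: Ember→Machine M7 (1605 ops/s), Larkspur→Machine M5 (1941 ops/s), Harbor→Machine M1 (2213 ops/s), Onyx→Machine M6 (2356 ops/s), Nimbus→Machine M2 (1509 ops/s), Granite→Machine M4 (2074 ops/s) — total 1605+1941+2213+2356+1509+2074 = 11698 ops/s.
Max-entry greedy (repeatedly take the single best remaining cell) gives 11218 ops/s, worse by 480.
Every other assignment is strictly worse.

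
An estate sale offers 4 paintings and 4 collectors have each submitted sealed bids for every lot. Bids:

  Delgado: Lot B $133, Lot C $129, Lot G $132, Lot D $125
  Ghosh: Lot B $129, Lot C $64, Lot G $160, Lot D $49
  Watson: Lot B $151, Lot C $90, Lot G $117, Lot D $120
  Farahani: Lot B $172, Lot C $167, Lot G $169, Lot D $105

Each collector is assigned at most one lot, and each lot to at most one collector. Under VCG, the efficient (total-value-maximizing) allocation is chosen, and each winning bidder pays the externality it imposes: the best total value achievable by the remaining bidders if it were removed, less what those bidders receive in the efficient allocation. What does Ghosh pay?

Efficient allocation: Delgado→Lot D ($125), Ghosh→Lot G ($160), Watson→Lot B ($151), Farahani→Lot C ($167); total welfare W = $603.
Ghosh receives Lot G at value $160, so the others get W − 160 = $443.
Without Ghosh: best allocation of the remaining 3 bidders over all 4 lots is Delgado→Lot G ($132), Watson→Lot B ($151), Farahani→Lot C ($167), total $450.
VCG payment = (others' best without Ghosh) − (others' welfare with Ghosh) = 450 − 443 = $7.

Ghosh pays $7.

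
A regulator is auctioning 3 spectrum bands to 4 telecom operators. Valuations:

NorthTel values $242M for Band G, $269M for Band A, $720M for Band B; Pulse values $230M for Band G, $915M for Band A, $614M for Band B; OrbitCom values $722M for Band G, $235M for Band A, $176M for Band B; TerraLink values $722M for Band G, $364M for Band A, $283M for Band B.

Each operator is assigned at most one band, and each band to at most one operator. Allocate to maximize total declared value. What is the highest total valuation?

Maximum total: $2357M

This is the linear assignment problem.
Optimal: OrbitCom→Band G ($722M), Pulse→Band A ($915M), NorthTel→Band B ($720M) — total 722+915+720 = $2357M.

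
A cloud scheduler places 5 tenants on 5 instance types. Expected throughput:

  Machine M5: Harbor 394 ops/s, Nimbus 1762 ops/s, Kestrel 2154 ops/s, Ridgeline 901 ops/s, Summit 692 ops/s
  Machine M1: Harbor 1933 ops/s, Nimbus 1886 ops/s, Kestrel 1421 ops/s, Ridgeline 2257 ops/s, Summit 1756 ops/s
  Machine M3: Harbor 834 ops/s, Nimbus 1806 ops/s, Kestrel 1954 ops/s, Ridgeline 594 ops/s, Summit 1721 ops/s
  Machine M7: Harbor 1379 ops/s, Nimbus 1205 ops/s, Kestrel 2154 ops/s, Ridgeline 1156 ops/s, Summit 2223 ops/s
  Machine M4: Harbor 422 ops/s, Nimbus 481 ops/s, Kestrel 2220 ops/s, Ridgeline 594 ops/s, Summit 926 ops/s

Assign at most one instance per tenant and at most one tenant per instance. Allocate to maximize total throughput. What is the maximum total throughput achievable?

Treat this as an assignment problem: match each tenant to one instance.
Optimal: Harbor→Machine M7 (1379 ops/s), Nimbus→Machine M5 (1762 ops/s), Kestrel→Machine M4 (2220 ops/s), Ridgeline→Machine M1 (2257 ops/s), Summit→Machine M3 (1721 ops/s) — total 1379+1762+2220+2257+1721 = 9339 ops/s.
Column-greedy (each instance in turn goes to its best remaining tenant) gives 8862 ops/s, worse by 477.

Maximum total: 9339 ops/s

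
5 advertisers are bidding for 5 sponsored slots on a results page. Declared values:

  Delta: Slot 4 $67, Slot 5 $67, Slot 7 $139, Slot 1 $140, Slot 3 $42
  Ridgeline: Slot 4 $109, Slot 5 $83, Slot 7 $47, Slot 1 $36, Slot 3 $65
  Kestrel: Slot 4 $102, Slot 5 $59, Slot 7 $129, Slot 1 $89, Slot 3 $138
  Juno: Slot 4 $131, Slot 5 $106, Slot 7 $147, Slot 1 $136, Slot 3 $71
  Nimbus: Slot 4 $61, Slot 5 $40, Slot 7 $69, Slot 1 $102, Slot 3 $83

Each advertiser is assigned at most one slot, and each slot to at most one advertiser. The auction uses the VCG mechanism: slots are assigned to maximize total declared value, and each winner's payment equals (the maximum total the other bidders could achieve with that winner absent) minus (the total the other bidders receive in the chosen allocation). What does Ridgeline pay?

Ridgeline pays $25.

Efficient allocation: Delta→Slot 7 ($139), Ridgeline→Slot 4 ($109), Kestrel→Slot 3 ($138), Juno→Slot 5 ($106), Nimbus→Slot 1 ($102); total welfare W = $594.
Ridgeline receives Slot 4 at value $109, so the others get W − 109 = $485.
Without Ridgeline: best allocation of the remaining 4 bidders over all 5 slots is Delta→Slot 7 ($139), Kestrel→Slot 3 ($138), Juno→Slot 4 ($131), Nimbus→Slot 1 ($102), total $510.
VCG payment = (others' best without Ridgeline) − (others' welfare with Ridgeline) = 510 − 485 = $25.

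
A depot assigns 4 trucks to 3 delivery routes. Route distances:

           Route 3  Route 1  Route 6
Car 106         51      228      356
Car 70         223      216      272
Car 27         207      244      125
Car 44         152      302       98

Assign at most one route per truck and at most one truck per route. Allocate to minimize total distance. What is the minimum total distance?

This is a one-to-one assignment (minimum-cost bipartite matching).
Optimal: Car 106→Route 3 (51 km), Car 70→Route 1 (216 km), Car 44→Route 6 (98 km) — total 51+216+98 = 365 km.
Row-greedy (each truck in turn takes its cheapest remaining route) gives 392 km, worse by 27.

Min total: 365 km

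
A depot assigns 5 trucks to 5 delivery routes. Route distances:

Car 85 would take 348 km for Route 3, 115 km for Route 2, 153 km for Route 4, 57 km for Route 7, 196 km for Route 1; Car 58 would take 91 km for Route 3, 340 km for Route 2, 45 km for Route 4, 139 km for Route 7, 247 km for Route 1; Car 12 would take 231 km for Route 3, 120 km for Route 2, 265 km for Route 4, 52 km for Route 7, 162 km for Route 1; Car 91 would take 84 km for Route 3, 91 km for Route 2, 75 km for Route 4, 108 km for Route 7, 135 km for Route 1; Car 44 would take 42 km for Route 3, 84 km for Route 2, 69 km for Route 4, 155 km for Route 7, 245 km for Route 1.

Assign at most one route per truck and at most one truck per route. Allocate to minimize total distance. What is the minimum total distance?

Optimal: Car 85→Route 2 (115 km), Car 58→Route 4 (45 km), Car 12→Route 7 (52 km), Car 91→Route 1 (135 km), Car 44→Route 3 (42 km) — total 115+45+52+135+42 = 389 km.
Min-entry greedy (repeatedly take the single cheapest remaining cell) gives 426 km, worse by 37.

Minimum total: 389 km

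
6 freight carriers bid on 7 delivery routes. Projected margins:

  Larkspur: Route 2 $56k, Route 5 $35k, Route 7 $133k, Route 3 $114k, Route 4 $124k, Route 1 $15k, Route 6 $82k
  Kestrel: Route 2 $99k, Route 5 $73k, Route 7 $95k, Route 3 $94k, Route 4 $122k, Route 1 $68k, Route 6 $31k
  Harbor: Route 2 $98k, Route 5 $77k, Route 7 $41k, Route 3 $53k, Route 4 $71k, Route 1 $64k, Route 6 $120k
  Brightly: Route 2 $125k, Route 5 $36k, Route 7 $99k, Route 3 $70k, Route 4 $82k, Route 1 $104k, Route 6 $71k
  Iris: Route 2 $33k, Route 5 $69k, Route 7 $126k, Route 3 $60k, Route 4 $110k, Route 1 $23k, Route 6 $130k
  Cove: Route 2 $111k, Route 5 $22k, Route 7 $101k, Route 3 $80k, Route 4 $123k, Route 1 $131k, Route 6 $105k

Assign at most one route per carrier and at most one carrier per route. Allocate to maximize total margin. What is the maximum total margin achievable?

Max total: $738k

Treat this as an assignment problem: match each carrier to one route.
Optimal: Larkspur→Route 3 ($114k), Kestrel→Route 4 ($122k), Harbor→Route 6 ($120k), Brightly→Route 2 ($125k), Iris→Route 7 ($126k), Cove→Route 1 ($131k) — total 114+122+120+125+126+131 = $738k.
Row-greedy (each carrier in turn takes its best remaining route) gives $700k, worse by 38.
Next-best assignment: Larkspur→Route 4, Kestrel→Route 3, Harbor→Route 6, Brightly→Route 2, Iris→Route 7, Cove→Route 1 = $720k.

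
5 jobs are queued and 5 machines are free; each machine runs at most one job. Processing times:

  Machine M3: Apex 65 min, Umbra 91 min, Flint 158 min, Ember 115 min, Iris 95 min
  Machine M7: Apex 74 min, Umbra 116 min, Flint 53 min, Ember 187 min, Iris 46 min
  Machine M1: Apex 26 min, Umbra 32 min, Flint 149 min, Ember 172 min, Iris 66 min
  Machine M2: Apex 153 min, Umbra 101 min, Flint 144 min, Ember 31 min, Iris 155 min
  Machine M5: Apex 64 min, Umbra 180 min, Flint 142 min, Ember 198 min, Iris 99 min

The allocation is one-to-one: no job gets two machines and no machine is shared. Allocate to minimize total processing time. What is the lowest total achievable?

This is the linear assignment problem.
Optimal: Apex→Machine M5 (64 min), Umbra→Machine M1 (32 min), Flint→Machine M7 (53 min), Ember→Machine M2 (31 min), Iris→Machine M3 (95 min) — total 64+32+53+31+95 = 275 min.
Min-entry greedy (repeatedly take the single cheapest remaining cell) gives 336 min, worse by 61.
Swapping Umbra↔Flint (Umbra→Machine M7 116 min, Flint→Machine M1 149 min) adds 180.
Every other assignment is strictly worse.

Minimum total: 275 min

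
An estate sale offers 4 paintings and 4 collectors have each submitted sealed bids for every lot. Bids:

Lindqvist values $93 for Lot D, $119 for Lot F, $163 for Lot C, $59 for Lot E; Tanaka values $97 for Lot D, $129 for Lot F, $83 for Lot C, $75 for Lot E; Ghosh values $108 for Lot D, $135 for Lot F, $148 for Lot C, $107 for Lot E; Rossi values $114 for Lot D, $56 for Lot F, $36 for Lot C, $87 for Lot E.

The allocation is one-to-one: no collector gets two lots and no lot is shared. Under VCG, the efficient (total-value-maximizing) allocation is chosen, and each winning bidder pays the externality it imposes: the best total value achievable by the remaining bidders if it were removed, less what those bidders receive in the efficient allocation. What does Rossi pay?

Efficient allocation: Lindqvist→Lot C ($163), Tanaka→Lot F ($129), Ghosh→Lot E ($107), Rossi→Lot D ($114); total welfare W = $513.
Rossi receives Lot D at value $114, so the others get W − 114 = $399.
Without Rossi: best allocation of the remaining 3 bidders over all 4 lots is Lindqvist→Lot C ($163), Tanaka→Lot F ($129), Ghosh→Lot D ($108), total $400.
VCG payment = (others' best without Rossi) − (others' welfare with Rossi) = 400 − 399 = $1.

Rossi pays $1.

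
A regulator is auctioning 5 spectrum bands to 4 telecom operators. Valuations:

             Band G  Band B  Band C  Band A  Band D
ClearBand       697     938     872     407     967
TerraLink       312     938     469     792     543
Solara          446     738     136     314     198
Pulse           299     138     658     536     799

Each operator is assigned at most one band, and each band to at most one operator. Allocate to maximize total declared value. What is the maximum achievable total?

Optimal: ClearBand→Band C ($872M), TerraLink→Band A ($792M), Solara→Band B ($738M), Pulse→Band D ($799M) — total 872+792+738+799 = $3201M.
No other one-to-one assignment exceeds $3201M.

Maximum total: $3201M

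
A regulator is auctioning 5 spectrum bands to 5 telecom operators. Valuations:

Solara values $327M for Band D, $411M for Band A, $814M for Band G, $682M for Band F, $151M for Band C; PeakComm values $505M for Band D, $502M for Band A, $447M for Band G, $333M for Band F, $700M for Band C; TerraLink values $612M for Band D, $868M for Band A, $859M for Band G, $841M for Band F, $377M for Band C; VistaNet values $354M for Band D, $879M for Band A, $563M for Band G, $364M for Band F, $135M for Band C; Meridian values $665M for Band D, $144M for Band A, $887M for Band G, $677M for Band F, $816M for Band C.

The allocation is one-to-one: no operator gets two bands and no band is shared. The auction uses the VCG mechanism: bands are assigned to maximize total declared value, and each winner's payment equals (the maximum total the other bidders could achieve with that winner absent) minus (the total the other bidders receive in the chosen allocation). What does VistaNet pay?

Efficient allocation: Solara→Band G ($814M), PeakComm→Band C ($700M), TerraLink→Band F ($841M), VistaNet→Band A ($879M), Meridian→Band D ($665M); total welfare W = $3899M.
VistaNet receives Band A at value $879M, so the others get W − 879 = $3020M.
Without VistaNet: best allocation of the remaining 4 bidders over all 5 bands is Solara→Band F ($682M), PeakComm→Band C ($700M), TerraLink→Band A ($868M), Meridian→Band G ($887M), total $3137M.
VCG payment = (others' best without VistaNet) − (others' welfare with VistaNet) = 3137 − 3020 = $117M.

VistaNet pays $117M.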